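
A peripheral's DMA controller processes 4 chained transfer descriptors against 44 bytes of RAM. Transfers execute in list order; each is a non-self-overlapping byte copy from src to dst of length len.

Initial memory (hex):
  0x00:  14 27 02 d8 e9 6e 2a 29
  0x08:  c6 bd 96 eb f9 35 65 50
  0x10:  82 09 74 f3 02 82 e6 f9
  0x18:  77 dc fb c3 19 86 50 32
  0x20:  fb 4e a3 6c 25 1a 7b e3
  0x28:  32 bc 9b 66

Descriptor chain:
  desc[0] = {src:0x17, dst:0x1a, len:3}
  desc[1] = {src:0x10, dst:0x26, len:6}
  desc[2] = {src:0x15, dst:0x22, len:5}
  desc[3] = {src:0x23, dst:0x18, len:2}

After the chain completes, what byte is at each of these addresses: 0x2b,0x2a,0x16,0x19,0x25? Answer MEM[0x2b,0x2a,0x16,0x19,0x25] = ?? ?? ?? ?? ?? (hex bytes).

MEM[0x2b,0x2a,0x16,0x19,0x25] = 82 02 e6 f9 77

D0: mem[0x1a..0x1c] <- [f9 77 dc]
D1: mem[0x26..0x2b] <- [82 09 74 f3 02 82]
D2: mem[0x22..0x26] <- [82 e6 f9 77 dc]
D3: mem[0x18..0x19] <- [e6 f9]
query mem[0x2b]=0x82, mem[0x2a]=0x02, mem[0x16]=0xe6, mem[0x19]=0xf9, mem[0x25]=0x77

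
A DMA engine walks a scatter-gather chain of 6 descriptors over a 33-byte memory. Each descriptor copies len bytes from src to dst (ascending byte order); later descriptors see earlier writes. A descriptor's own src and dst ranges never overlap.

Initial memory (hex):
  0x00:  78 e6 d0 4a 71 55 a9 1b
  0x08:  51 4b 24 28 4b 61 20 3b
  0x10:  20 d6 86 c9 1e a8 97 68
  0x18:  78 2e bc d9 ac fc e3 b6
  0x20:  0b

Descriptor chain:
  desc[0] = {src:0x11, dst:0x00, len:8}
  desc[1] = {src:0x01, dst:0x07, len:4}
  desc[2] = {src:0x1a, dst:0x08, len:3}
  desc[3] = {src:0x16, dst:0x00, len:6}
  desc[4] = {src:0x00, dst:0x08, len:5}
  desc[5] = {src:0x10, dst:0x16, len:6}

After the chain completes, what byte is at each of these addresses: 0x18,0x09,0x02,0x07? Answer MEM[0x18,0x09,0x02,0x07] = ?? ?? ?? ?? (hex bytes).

#0 dst[0x00+8] := {0xd6,0x86,0xc9,0x1e,0xa8,0x97,0x68,0x78}
#1 dst[0x07+4] := {0x86,0xc9,0x1e,0xa8}
#2 dst[0x08+3] := {0xbc,0xd9,0xac}
#3 dst[0x00+6] := {0x97,0x68,0x78,0x2e,0xbc,0xd9}
#4 dst[0x08+5] := {0x97,0x68,0x78,0x2e,0xbc}
#5 dst[0x16+6] := {0x20,0xd6,0x86,0xc9,0x1e,0xa8}
query mem[0x18]=0x86, mem[0x09]=0x68, mem[0x02]=0x78, mem[0x07]=0x86

MEM[0x18,0x09,0x02,0x07] = 86 68 78 86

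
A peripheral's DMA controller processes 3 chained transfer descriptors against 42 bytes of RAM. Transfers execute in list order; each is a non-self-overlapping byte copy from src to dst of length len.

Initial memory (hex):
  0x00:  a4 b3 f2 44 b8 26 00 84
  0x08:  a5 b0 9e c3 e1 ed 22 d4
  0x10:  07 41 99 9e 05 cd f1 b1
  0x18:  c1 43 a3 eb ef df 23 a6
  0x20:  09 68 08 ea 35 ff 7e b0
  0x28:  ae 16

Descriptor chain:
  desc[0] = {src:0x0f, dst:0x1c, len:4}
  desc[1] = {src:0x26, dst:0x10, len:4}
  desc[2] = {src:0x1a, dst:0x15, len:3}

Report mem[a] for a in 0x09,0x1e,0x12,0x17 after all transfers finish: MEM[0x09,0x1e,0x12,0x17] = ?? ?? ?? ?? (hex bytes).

MEM[0x09,0x1e,0x12,0x17] = b0 41 ae d4

D0: mem[0x1c..0x1f] <- [d4 07 41 99]
D1: mem[0x10..0x13] <- [7e b0 ae 16]
D2: mem[0x15..0x17] <- [a3 eb d4]
query mem[0x09]=0xb0, mem[0x1e]=0x41, mem[0x12]=0xae, mem[0x17]=0xd4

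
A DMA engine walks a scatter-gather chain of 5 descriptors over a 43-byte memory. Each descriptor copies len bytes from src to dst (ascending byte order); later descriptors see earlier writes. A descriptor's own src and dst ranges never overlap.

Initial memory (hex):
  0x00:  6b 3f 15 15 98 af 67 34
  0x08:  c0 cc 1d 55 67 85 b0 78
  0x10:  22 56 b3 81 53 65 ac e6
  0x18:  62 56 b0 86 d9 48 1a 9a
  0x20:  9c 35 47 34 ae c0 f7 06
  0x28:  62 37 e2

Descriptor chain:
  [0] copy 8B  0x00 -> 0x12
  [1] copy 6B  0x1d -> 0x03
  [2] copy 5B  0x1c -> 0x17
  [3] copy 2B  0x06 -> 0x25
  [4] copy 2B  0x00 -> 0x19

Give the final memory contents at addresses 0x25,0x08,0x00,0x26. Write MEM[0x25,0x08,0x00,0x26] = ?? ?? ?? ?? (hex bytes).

MEM[0x25,0x08,0x00,0x26] = 9c 47 6b 35

  after D0: wrote 8B at 0x12 = 6b3f151598af6734
  after D1: wrote 6B at 0x03 = 481a9a9c3547
  after D2: wrote 5B at 0x17 = d9481a9a9c
  after D3: wrote 2B at 0x25 = 9c35
  after D4: wrote 2B at 0x19 = 6b3f
query mem[0x25]=0x9c, mem[0x08]=0x47, mem[0x00]=0x6b, mem[0x26]=0x35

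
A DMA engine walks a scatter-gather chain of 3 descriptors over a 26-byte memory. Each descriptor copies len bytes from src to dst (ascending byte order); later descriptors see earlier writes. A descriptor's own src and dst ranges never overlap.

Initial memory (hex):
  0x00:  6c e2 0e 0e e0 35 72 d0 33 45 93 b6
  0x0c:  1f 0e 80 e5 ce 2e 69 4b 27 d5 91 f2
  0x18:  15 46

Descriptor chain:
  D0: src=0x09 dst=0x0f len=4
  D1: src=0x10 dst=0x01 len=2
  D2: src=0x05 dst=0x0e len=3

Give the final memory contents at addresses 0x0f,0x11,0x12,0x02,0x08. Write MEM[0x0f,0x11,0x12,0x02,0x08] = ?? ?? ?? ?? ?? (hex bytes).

D0: mem[0x0f..0x12] <- [45 93 b6 1f]
D1: mem[0x01..0x02] <- [93 b6]
D2: mem[0x0e..0x10] <- [35 72 d0]
query mem[0x0f]=0x72, mem[0x11]=0xb6, mem[0x12]=0x1f, mem[0x02]=0xb6, mem[0x08]=0x33

MEM[0x0f,0x11,0x12,0x02,0x08] = 72 b6 1f b6 33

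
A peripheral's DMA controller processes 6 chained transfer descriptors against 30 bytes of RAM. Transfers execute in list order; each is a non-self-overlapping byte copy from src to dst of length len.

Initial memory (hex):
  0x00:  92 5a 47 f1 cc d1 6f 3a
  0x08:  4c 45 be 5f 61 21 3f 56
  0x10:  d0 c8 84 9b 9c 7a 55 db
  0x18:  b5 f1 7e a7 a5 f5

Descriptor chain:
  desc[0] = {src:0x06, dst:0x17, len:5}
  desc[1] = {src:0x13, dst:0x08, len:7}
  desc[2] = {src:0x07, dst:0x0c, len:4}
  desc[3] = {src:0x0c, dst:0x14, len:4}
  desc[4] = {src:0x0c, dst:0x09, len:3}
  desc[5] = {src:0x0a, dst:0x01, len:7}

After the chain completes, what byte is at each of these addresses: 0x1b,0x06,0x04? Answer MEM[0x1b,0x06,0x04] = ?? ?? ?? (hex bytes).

MEM[0x1b,0x06,0x04] = be 7a 9b

  after D0: wrote 5B at 0x17 = 6f3a4c45be
  after D1: wrote 7B at 0x08 = 9b9c7a556f3a4c
  after D2: wrote 4B at 0x0c = 3a9b9c7a
  after D3: wrote 4B at 0x14 = 3a9b9c7a
  after D4: wrote 3B at 0x09 = 3a9b9c
  after D5: wrote 7B at 0x01 = 9b9c3a9b9c7ad0
query mem[0x1b]=0xbe, mem[0x06]=0x7a, mem[0x04]=0x9b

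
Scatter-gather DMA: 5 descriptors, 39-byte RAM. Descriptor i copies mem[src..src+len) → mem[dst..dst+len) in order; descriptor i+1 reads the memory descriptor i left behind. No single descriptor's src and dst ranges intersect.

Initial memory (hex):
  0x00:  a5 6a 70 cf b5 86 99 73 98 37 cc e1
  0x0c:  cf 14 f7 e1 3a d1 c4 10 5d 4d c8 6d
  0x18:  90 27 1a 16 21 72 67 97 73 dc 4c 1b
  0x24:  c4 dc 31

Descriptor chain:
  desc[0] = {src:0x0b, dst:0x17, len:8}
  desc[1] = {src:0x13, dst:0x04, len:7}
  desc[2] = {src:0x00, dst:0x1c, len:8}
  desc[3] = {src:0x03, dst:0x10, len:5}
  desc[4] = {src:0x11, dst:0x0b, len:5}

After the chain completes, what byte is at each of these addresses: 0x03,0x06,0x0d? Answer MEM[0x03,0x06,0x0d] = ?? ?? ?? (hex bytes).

  after D0: wrote 8B at 0x17 = e1cf14f7e13ad1c4
  after D1: wrote 7B at 0x04 = 105d4dc8e1cf14
  after D2: wrote 8B at 0x1c = a56a70cf105d4dc8
  after D3: wrote 5B at 0x10 = cf105d4dc8
  after D4: wrote 5B at 0x0b = 105d4dc84d
query mem[0x03]=0xcf, mem[0x06]=0x4d, mem[0x0d]=0x4d

MEM[0x03,0x06,0x0d] = cf 4d 4d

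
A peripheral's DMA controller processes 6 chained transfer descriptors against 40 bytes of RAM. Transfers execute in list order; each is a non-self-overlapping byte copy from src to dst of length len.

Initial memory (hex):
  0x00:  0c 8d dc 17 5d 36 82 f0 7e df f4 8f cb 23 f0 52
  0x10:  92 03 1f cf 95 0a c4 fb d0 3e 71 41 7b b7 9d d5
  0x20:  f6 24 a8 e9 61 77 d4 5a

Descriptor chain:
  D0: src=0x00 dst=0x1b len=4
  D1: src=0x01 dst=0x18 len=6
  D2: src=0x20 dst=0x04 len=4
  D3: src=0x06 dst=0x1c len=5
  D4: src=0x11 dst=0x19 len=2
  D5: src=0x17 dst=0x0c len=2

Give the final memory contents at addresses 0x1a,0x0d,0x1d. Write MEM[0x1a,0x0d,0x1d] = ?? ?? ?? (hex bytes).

D0: mem[0x1b..0x1e] <- [0c 8d dc 17]
D1: mem[0x18..0x1d] <- [8d dc 17 5d 36 82]
D2: mem[0x04..0x07] <- [f6 24 a8 e9]
D3: mem[0x1c..0x20] <- [a8 e9 7e df f4]
D4: mem[0x19..0x1a] <- [03 1f]
D5: mem[0x0c..0x0d] <- [fb 8d]
query mem[0x1a]=0x1f, mem[0x0d]=0x8d, mem[0x1d]=0xe9

MEM[0x1a,0x0d,0x1d] = 1f 8d e9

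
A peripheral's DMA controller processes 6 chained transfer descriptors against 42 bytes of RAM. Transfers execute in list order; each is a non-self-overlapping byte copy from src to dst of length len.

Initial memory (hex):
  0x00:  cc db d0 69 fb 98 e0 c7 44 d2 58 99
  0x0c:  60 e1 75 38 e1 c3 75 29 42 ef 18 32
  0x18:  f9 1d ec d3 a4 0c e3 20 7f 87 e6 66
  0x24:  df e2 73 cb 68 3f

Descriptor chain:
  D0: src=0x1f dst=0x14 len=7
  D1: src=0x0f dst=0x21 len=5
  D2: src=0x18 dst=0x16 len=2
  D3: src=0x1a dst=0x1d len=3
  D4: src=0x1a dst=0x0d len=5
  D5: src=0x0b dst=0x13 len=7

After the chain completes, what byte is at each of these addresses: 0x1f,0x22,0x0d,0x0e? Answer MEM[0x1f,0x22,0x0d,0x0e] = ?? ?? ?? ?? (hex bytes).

#0 dst[0x14+7] := {0x20,0x7f,0x87,0xe6,0x66,0xdf,0xe2}
#1 dst[0x21+5] := {0x38,0xe1,0xc3,0x75,0x29}
#2 dst[0x16+2] := {0x66,0xdf}
#3 dst[0x1d+3] := {0xe2,0xd3,0xa4}
#4 dst[0x0d+5] := {0xe2,0xd3,0xa4,0xe2,0xd3}
#5 dst[0x13+7] := {0x99,0x60,0xe2,0xd3,0xa4,0xe2,0xd3}
query mem[0x1f]=0xa4, mem[0x22]=0xe1, mem[0x0d]=0xe2, mem[0x0e]=0xd3

MEM[0x1f,0x22,0x0d,0x0e] = a4 e1 e2 d3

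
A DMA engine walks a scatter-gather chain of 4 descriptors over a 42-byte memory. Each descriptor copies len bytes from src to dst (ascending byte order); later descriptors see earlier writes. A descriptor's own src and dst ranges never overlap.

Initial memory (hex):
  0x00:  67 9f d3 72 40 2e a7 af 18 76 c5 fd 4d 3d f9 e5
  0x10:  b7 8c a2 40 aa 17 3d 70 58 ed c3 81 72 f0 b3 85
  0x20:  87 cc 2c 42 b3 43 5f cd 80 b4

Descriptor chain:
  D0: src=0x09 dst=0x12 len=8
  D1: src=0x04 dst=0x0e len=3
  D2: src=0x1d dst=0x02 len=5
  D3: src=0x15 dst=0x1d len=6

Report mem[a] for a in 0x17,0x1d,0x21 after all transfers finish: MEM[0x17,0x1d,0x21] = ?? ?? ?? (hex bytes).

MEM[0x17,0x1d,0x21] = f9 4d b7

#0 dst[0x12+8] := {0x76,0xc5,0xfd,0x4d,0x3d,0xf9,0xe5,0xb7}
#1 dst[0x0e+3] := {0x40,0x2e,0xa7}
#2 dst[0x02+5] := {0xf0,0xb3,0x85,0x87,0xcc}
#3 dst[0x1d+6] := {0x4d,0x3d,0xf9,0xe5,0xb7,0xc3}
query mem[0x17]=0xf9, mem[0x1d]=0x4d, mem[0x21]=0xb7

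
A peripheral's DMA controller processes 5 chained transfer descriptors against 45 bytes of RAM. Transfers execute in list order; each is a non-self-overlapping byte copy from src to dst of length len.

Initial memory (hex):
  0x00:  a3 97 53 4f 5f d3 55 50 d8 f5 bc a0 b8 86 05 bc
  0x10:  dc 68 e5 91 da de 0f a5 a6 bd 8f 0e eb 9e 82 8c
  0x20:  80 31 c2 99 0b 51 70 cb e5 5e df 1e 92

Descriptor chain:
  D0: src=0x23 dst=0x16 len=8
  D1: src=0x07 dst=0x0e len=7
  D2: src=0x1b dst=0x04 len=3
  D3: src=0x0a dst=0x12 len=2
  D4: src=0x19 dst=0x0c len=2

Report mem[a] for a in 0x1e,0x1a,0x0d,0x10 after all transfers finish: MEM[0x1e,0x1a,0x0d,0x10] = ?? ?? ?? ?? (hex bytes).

  after D0: wrote 8B at 0x16 = 990b5170cbe55edf
  after D1: wrote 7B at 0x0e = 50d8f5bca0b886
  after D2: wrote 3B at 0x04 = e55edf
  after D3: wrote 2B at 0x12 = bca0
  after D4: wrote 2B at 0x0c = 70cb
query mem[0x1e]=0x82, mem[0x1a]=0xcb, mem[0x0d]=0xcb, mem[0x10]=0xf5

MEM[0x1e,0x1a,0x0d,0x10] = 82 cb cb f5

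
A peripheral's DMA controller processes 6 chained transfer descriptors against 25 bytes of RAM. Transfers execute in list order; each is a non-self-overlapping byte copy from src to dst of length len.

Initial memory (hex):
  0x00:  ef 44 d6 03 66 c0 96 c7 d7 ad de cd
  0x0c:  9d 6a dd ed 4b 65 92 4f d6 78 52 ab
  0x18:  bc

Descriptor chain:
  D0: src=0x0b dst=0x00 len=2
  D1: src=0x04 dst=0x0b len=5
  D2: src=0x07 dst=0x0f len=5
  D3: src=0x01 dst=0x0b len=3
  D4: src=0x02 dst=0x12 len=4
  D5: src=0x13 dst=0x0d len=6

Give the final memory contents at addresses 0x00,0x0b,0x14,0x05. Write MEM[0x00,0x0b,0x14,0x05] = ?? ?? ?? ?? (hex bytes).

MEM[0x00,0x0b,0x14,0x05] = cd 9d 66 c0

#0 dst[0x00+2] := {0xcd,0x9d}
#1 dst[0x0b+5] := {0x66,0xc0,0x96,0xc7,0xd7}
#2 dst[0x0f+5] := {0xc7,0xd7,0xad,0xde,0x66}
#3 dst[0x0b+3] := {0x9d,0xd6,0x03}
#4 dst[0x12+4] := {0xd6,0x03,0x66,0xc0}
#5 dst[0x0d+6] := {0x03,0x66,0xc0,0x52,0xab,0xbc}
query mem[0x00]=0xcd, mem[0x0b]=0x9d, mem[0x14]=0x66, mem[0x05]=0xc0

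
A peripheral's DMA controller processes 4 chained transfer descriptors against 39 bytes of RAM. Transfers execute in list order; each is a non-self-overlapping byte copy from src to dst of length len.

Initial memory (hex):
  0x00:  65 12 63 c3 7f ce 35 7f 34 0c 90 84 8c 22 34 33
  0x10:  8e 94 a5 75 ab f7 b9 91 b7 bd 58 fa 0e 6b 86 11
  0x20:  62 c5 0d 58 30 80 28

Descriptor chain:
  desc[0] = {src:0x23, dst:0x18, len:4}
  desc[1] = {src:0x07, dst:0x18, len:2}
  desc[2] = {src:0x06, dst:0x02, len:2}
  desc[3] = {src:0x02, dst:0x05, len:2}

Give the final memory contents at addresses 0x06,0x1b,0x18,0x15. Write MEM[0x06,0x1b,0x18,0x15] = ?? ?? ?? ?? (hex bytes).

#0 dst[0x18+4] := {0x58,0x30,0x80,0x28}
#1 dst[0x18+2] := {0x7f,0x34}
#2 dst[0x02+2] := {0x35,0x7f}
#3 dst[0x05+2] := {0x35,0x7f}
query mem[0x06]=0x7f, mem[0x1b]=0x28, mem[0x18]=0x7f, mem[0x15]=0xf7

MEM[0x06,0x1b,0x18,0x15] = 7f 28 7f f7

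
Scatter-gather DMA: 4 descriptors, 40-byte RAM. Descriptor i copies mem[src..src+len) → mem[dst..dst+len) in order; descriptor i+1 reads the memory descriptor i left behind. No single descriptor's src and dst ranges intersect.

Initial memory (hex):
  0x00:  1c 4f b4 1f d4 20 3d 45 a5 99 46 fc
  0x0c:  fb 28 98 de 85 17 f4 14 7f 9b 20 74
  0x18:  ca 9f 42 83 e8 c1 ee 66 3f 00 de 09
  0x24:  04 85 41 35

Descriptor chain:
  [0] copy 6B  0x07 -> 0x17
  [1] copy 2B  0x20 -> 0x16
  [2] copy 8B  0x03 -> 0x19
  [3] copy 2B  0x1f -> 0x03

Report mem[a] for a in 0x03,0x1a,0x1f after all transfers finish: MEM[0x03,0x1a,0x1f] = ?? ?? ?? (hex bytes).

D0: mem[0x17..0x1c] <- [45 a5 99 46 fc fb]
D1: mem[0x16..0x17] <- [3f 00]
D2: mem[0x19..0x20] <- [1f d4 20 3d 45 a5 99 46]
D3: mem[0x03..0x04] <- [99 46]
query mem[0x03]=0x99, mem[0x1a]=0xd4, mem[0x1f]=0x99

MEM[0x03,0x1a,0x1f] = 99 d4 99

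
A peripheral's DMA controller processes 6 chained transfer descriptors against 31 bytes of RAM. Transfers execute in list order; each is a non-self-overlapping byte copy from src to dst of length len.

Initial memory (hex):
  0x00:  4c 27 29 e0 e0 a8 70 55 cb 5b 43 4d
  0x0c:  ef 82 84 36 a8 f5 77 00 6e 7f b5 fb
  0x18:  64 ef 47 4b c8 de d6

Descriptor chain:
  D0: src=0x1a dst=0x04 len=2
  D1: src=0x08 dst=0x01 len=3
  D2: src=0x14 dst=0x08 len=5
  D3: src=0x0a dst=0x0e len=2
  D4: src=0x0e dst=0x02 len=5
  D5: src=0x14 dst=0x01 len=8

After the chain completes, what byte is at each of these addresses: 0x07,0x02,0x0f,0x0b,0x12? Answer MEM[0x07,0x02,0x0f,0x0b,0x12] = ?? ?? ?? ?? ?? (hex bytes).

MEM[0x07,0x02,0x0f,0x0b,0x12] = 47 7f fb fb 77

#0 dst[0x04+2] := {0x47,0x4b}
#1 dst[0x01+3] := {0xcb,0x5b,0x43}
#2 dst[0x08+5] := {0x6e,0x7f,0xb5,0xfb,0x64}
#3 dst[0x0e+2] := {0xb5,0xfb}
#4 dst[0x02+5] := {0xb5,0xfb,0xa8,0xf5,0x77}
#5 dst[0x01+8] := {0x6e,0x7f,0xb5,0xfb,0x64,0xef,0x47,0x4b}
query mem[0x07]=0x47, mem[0x02]=0x7f, mem[0x0f]=0xfb, mem[0x0b]=0xfb, mem[0x12]=0x77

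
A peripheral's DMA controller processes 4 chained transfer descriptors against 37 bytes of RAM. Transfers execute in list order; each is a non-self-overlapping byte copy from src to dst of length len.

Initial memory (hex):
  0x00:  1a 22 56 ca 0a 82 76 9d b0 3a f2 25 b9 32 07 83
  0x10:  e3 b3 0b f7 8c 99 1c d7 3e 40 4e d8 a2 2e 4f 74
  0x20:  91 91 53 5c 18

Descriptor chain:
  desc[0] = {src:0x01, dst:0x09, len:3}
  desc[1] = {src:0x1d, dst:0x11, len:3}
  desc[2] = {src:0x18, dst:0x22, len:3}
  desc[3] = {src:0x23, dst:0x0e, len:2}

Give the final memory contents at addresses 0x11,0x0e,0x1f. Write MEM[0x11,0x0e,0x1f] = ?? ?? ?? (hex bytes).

  after D0: wrote 3B at 0x09 = 2256ca
  after D1: wrote 3B at 0x11 = 2e4f74
  after D2: wrote 3B at 0x22 = 3e404e
  after D3: wrote 2B at 0x0e = 404e
query mem[0x11]=0x2e, mem[0x0e]=0x40, mem[0x1f]=0x74

MEM[0x11,0x0e,0x1f] = 2e 40 74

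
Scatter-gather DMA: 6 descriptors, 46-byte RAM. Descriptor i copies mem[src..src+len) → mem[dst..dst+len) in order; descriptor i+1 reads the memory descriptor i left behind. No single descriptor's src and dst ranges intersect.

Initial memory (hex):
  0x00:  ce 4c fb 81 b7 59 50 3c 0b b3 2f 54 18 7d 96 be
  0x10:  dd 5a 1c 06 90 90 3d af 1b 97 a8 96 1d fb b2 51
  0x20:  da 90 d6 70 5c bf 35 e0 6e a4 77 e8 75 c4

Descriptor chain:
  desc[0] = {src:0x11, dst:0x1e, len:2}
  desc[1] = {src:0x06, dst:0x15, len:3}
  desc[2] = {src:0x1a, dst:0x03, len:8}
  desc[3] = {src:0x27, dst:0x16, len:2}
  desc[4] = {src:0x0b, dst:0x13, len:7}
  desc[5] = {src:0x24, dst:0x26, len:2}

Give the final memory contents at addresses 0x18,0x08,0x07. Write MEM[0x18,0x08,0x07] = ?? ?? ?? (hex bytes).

MEM[0x18,0x08,0x07] = dd 1c 5a

  after D0: wrote 2B at 0x1e = 5a1c
  after D1: wrote 3B at 0x15 = 503c0b
  after D2: wrote 8B at 0x03 = a8961dfb5a1cda90
  after D3: wrote 2B at 0x16 = e06e
  after D4: wrote 7B at 0x13 = 54187d96bedd5a
  after D5: wrote 2B at 0x26 = 5cbf
query mem[0x18]=0xdd, mem[0x08]=0x1c, mem[0x07]=0x5a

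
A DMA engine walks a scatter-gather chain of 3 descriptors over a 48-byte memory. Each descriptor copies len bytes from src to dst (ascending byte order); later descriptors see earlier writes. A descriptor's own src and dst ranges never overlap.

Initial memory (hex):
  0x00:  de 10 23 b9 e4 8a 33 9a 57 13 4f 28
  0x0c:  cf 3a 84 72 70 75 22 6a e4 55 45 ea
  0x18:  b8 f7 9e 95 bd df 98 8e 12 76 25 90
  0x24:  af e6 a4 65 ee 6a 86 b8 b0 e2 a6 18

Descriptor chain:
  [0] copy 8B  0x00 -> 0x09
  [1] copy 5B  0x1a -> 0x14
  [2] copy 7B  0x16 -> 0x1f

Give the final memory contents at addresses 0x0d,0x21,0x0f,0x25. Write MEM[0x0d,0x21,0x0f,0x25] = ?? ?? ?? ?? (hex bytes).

  after D0: wrote 8B at 0x09 = de1023b9e48a339a
  after D1: wrote 5B at 0x14 = 9e95bddf98
  after D2: wrote 7B at 0x1f = bddf98f79e95bd
query mem[0x0d]=0xe4, mem[0x21]=0x98, mem[0x0f]=0x33, mem[0x25]=0xbd

MEM[0x0d,0x21,0x0f,0x25] = e4 98 33 bd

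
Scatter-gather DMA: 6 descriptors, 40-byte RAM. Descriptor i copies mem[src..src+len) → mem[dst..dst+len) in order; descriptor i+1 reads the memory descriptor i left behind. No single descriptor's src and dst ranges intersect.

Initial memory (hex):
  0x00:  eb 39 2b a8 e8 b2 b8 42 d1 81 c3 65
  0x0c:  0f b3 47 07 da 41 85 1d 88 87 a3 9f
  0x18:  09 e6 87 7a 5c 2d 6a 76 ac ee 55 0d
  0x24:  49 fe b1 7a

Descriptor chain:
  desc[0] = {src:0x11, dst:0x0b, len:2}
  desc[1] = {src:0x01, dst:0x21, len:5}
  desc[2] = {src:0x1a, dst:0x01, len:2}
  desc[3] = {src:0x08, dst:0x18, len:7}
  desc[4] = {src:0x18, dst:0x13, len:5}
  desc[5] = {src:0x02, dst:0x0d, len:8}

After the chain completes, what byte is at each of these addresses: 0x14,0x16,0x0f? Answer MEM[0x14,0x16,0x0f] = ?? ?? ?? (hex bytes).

[0] 0x11->0x0b len=2 : 41 85
[1] 0x01->0x21 len=5 : 39 2b a8 e8 b2
[2] 0x1a->0x01 len=2 : 87 7a
[3] 0x08->0x18 len=7 : d1 81 c3 41 85 b3 47
[4] 0x18->0x13 len=5 : d1 81 c3 41 85
[5] 0x02->0x0d len=8 : 7a a8 e8 b2 b8 42 d1 81
query mem[0x14]=0x81, mem[0x16]=0x41, mem[0x0f]=0xe8

MEM[0x14,0x16,0x0f] = 81 41 e8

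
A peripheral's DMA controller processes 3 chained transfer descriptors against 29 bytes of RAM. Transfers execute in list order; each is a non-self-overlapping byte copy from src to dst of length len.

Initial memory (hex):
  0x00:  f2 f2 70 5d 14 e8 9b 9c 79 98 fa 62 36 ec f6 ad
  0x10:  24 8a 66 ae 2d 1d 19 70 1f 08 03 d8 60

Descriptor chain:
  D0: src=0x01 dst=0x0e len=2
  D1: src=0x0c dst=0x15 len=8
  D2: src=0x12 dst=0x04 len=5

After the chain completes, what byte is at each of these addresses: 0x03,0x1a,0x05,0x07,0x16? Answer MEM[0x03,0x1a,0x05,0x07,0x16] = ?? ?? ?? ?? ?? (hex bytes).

#0 dst[0x0e+2] := {0xf2,0x70}
#1 dst[0x15+8] := {0x36,0xec,0xf2,0x70,0x24,0x8a,0x66,0xae}
#2 dst[0x04+5] := {0x66,0xae,0x2d,0x36,0xec}
query mem[0x03]=0x5d, mem[0x1a]=0x8a, mem[0x05]=0xae, mem[0x07]=0x36, mem[0x16]=0xec

MEM[0x03,0x1a,0x05,0x07,0x16] = 5d 8a ae 36 ec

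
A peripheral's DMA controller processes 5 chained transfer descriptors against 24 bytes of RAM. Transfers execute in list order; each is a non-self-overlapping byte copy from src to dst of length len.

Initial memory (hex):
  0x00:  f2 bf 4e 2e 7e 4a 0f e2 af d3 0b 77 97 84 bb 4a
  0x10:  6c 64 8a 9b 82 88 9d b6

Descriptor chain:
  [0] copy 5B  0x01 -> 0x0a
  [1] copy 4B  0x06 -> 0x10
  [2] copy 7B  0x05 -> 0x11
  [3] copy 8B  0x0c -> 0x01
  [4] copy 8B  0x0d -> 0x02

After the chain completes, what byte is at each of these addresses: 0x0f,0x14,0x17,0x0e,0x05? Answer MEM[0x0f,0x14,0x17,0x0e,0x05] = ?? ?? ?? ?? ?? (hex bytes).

  after D0: wrote 5B at 0x0a = bf4e2e7e4a
  after D1: wrote 4B at 0x10 = 0fe2afd3
  after D2: wrote 7B at 0x11 = 4a0fe2afd3bf4e
  after D3: wrote 8B at 0x01 = 2e7e4a4a0f4a0fe2
  after D4: wrote 8B at 0x02 = 7e4a4a0f4a0fe2af
query mem[0x0f]=0x4a, mem[0x14]=0xaf, mem[0x17]=0x4e, mem[0x0e]=0x4a, mem[0x05]=0x0f

MEM[0x0f,0x14,0x17,0x0e,0x05] = 4a af 4e 4a 0f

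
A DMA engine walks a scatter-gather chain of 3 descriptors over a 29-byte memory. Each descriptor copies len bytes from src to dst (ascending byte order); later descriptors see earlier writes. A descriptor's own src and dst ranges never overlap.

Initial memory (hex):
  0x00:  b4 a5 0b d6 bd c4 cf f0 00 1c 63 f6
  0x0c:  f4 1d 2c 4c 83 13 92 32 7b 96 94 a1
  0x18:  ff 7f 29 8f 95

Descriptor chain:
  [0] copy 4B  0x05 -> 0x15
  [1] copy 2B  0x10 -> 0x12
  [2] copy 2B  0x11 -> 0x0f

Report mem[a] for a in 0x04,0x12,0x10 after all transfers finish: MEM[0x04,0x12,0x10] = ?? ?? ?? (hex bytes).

D0: mem[0x15..0x18] <- [c4 cf f0 00]
D1: mem[0x12..0x13] <- [83 13]
D2: mem[0x0f..0x10] <- [13 83]
query mem[0x04]=0xbd, mem[0x12]=0x83, mem[0x10]=0x83

MEM[0x04,0x12,0x10] = bd 83 83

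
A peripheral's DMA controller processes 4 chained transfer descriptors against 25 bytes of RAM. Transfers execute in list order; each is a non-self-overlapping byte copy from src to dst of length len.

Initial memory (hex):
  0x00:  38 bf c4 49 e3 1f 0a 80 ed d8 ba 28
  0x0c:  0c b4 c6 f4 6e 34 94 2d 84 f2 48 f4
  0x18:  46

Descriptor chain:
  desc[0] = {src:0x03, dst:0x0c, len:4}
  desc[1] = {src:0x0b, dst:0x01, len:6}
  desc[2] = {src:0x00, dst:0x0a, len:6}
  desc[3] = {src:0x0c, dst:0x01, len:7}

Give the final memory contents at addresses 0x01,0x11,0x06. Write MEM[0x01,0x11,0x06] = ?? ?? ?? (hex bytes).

D0: mem[0x0c..0x0f] <- [49 e3 1f 0a]
D1: mem[0x01..0x06] <- [28 49 e3 1f 0a 6e]
D2: mem[0x0a..0x0f] <- [38 28 49 e3 1f 0a]
D3: mem[0x01..0x07] <- [49 e3 1f 0a 6e 34 94]
query mem[0x01]=0x49, mem[0x11]=0x34, mem[0x06]=0x34

MEM[0x01,0x11,0x06] = 49 34 34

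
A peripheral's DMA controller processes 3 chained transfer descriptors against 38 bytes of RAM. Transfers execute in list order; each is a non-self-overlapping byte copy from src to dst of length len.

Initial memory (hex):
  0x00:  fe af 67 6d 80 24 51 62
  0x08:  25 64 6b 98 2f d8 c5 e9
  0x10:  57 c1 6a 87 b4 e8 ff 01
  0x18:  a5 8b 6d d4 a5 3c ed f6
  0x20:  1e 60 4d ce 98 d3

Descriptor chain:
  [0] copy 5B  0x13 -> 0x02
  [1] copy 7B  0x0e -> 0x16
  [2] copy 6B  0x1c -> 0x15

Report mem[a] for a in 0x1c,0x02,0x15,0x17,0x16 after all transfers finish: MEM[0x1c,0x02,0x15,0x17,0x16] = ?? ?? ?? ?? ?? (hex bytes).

[0] 0x13->0x02 len=5 : 87 b4 e8 ff 01
[1] 0x0e->0x16 len=7 : c5 e9 57 c1 6a 87 b4
[2] 0x1c->0x15 len=6 : b4 3c ed f6 1e 60
query mem[0x1c]=0xb4, mem[0x02]=0x87, mem[0x15]=0xb4, mem[0x17]=0xed, mem[0x16]=0x3c

MEM[0x1c,0x02,0x15,0x17,0x16] = b4 87 b4 ed 3c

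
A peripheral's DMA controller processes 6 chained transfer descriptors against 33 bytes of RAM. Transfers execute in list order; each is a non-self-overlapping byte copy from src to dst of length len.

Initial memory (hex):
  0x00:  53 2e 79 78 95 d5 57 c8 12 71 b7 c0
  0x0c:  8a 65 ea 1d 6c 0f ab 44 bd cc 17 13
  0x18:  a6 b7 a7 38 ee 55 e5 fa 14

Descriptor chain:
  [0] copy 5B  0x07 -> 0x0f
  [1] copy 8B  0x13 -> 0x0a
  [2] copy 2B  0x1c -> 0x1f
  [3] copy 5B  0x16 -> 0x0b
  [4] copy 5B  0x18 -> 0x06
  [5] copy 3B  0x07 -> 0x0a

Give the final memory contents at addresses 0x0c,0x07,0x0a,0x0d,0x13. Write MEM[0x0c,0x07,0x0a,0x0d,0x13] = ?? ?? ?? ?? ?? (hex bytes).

  after D0: wrote 5B at 0x0f = c81271b7c0
  after D1: wrote 8B at 0x0a = c0bdcc1713a6b7a7
  after D2: wrote 2B at 0x1f = ee55
  after D3: wrote 5B at 0x0b = 1713a6b7a7
  after D4: wrote 5B at 0x06 = a6b7a738ee
  after D5: wrote 3B at 0x0a = b7a738
query mem[0x0c]=0x38, mem[0x07]=0xb7, mem[0x0a]=0xb7, mem[0x0d]=0xa6, mem[0x13]=0xc0

MEM[0x0c,0x07,0x0a,0x0d,0x13] = 38 b7 b7 a6 c0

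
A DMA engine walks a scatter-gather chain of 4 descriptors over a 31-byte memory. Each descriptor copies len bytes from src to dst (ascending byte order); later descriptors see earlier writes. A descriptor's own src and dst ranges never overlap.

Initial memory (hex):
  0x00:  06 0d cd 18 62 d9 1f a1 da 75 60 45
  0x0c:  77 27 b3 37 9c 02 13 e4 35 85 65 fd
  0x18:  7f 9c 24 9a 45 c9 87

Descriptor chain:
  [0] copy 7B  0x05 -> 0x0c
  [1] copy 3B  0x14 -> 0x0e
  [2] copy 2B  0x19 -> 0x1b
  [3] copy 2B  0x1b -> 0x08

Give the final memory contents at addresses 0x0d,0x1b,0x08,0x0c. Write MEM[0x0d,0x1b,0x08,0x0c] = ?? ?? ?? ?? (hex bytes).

MEM[0x0d,0x1b,0x08,0x0c] = 1f 9c 9c d9

  after D0: wrote 7B at 0x0c = d91fa1da756045
  after D1: wrote 3B at 0x0e = 358565
  after D2: wrote 2B at 0x1b = 9c24
  after D3: wrote 2B at 0x08 = 9c24
query mem[0x0d]=0x1f, mem[0x1b]=0x9c, mem[0x08]=0x9c, mem[0x0c]=0xd9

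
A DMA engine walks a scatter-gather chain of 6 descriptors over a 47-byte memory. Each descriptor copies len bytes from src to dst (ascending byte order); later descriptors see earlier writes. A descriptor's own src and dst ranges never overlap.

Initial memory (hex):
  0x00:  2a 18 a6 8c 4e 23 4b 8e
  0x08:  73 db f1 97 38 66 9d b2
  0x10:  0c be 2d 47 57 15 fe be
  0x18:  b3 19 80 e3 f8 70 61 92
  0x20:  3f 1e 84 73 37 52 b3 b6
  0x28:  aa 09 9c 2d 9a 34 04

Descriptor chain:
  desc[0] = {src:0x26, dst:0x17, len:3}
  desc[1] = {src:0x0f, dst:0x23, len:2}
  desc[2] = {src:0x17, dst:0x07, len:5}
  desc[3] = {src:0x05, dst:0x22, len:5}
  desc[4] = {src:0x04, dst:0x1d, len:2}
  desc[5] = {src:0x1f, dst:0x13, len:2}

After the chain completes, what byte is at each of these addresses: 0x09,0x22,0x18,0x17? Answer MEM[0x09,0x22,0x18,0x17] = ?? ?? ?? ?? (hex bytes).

MEM[0x09,0x22,0x18,0x17] = aa 23 b6 b3

#0 dst[0x17+3] := {0xb3,0xb6,0xaa}
#1 dst[0x23+2] := {0xb2,0x0c}
#2 dst[0x07+5] := {0xb3,0xb6,0xaa,0x80,0xe3}
#3 dst[0x22+5] := {0x23,0x4b,0xb3,0xb6,0xaa}
#4 dst[0x1d+2] := {0x4e,0x23}
#5 dst[0x13+2] := {0x92,0x3f}
query mem[0x09]=0xaa, mem[0x22]=0x23, mem[0x18]=0xb6, mem[0x17]=0xb3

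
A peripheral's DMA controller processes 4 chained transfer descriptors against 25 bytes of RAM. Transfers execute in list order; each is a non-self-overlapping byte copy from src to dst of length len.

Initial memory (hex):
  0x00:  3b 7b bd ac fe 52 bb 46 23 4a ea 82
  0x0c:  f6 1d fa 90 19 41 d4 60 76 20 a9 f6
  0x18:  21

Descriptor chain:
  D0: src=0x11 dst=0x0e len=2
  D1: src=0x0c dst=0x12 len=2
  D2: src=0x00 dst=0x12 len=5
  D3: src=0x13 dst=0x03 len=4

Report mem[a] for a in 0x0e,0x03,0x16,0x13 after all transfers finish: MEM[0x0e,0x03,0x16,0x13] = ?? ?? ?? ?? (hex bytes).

MEM[0x0e,0x03,0x16,0x13] = 41 7b fe 7b

#0 dst[0x0e+2] := {0x41,0xd4}
#1 dst[0x12+2] := {0xf6,0x1d}
#2 dst[0x12+5] := {0x3b,0x7b,0xbd,0xac,0xfe}
#3 dst[0x03+4] := {0x7b,0xbd,0xac,0xfe}
query mem[0x0e]=0x41, mem[0x03]=0x7b, mem[0x16]=0xfe, mem[0x13]=0x7b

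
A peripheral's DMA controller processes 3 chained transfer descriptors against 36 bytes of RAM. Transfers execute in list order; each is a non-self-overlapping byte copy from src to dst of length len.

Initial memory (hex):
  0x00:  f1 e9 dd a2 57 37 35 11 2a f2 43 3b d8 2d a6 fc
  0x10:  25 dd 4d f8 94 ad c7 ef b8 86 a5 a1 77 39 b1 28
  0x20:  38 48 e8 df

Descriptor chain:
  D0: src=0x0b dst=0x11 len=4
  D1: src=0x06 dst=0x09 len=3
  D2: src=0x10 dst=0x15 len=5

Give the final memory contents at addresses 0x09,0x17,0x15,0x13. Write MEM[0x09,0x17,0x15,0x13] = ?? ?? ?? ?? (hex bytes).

D0: mem[0x11..0x14] <- [3b d8 2d a6]
D1: mem[0x09..0x0b] <- [35 11 2a]
D2: mem[0x15..0x19] <- [25 3b d8 2d a6]
query mem[0x09]=0x35, mem[0x17]=0xd8, mem[0x15]=0x25, mem[0x13]=0x2d

MEM[0x09,0x17,0x15,0x13] = 35 d8 25 2d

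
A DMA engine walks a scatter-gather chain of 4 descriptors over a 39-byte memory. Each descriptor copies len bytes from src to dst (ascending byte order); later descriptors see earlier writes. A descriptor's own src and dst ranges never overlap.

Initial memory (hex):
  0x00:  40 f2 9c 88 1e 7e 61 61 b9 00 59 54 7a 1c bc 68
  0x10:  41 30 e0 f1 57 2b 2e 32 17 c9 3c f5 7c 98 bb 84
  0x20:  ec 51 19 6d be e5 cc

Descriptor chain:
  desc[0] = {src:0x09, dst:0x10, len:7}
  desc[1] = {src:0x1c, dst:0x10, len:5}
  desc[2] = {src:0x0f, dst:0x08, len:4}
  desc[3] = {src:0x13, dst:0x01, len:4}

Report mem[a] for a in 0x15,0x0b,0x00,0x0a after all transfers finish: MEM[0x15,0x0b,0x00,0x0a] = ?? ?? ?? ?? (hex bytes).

  after D0: wrote 7B at 0x10 = 0059547a1cbc68
  after D1: wrote 5B at 0x10 = 7c98bb84ec
  after D2: wrote 4B at 0x08 = 687c98bb
  after D3: wrote 4B at 0x01 = 84ecbc68
query mem[0x15]=0xbc, mem[0x0b]=0xbb, mem[0x00]=0x40, mem[0x0a]=0x98

MEM[0x15,0x0b,0x00,0x0a] = bc bb 40 98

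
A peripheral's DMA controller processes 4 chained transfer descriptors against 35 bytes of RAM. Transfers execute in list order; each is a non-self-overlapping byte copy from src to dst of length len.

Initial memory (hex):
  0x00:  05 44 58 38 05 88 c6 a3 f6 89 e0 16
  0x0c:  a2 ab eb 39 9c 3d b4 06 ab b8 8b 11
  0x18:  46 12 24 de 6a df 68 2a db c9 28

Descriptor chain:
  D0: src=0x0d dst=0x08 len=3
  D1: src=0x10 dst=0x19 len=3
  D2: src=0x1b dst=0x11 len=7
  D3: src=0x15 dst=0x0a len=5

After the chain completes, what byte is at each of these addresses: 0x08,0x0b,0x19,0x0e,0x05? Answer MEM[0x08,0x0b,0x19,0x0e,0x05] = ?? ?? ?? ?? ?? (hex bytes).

MEM[0x08,0x0b,0x19,0x0e,0x05] = ab db 9c 9c 88

  after D0: wrote 3B at 0x08 = abeb39
  after D1: wrote 3B at 0x19 = 9c3db4
  after D2: wrote 7B at 0x11 = b46adf682adbc9
  after D3: wrote 5B at 0x0a = 2adbc9469c
query mem[0x08]=0xab, mem[0x0b]=0xdb, mem[0x19]=0x9c, mem[0x0e]=0x9c, mem[0x05]=0x88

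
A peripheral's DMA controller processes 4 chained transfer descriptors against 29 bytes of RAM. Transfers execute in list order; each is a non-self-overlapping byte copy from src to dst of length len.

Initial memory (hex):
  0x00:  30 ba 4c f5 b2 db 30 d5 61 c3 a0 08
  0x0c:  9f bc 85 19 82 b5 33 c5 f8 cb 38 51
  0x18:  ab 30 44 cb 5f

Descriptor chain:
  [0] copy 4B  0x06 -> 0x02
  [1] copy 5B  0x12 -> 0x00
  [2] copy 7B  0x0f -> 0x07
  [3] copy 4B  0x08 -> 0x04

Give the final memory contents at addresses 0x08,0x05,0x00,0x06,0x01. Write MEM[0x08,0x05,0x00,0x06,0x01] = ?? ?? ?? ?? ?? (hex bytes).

MEM[0x08,0x05,0x00,0x06,0x01] = 82 b5 33 33 c5

[0] 0x06->0x02 len=4 : 30 d5 61 c3
[1] 0x12->0x00 len=5 : 33 c5 f8 cb 38
[2] 0x0f->0x07 len=7 : 19 82 b5 33 c5 f8 cb
[3] 0x08->0x04 len=4 : 82 b5 33 c5
query mem[0x08]=0x82, mem[0x05]=0xb5, mem[0x00]=0x33, mem[0x06]=0x33, mem[0x01]=0xc5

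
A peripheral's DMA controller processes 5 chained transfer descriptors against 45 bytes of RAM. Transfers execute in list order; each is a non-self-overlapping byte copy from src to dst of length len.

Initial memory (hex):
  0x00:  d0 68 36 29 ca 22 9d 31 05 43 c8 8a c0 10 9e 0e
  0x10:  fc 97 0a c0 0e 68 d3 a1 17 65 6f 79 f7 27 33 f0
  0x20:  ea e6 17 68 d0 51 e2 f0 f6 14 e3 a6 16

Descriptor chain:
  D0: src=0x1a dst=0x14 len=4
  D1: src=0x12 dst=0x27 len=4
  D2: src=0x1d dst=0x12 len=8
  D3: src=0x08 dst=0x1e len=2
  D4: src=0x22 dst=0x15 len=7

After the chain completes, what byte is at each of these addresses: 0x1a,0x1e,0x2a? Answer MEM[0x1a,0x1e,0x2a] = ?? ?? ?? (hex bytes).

MEM[0x1a,0x1e,0x2a] = 0a 05 79

  after D0: wrote 4B at 0x14 = 6f79f727
  after D1: wrote 4B at 0x27 = 0ac06f79
  after D2: wrote 8B at 0x12 = 2733f0eae61768d0
  after D3: wrote 2B at 0x1e = 0543
  after D4: wrote 7B at 0x15 = 1768d051e20ac0
query mem[0x1a]=0x0a, mem[0x1e]=0x05, mem[0x2a]=0x79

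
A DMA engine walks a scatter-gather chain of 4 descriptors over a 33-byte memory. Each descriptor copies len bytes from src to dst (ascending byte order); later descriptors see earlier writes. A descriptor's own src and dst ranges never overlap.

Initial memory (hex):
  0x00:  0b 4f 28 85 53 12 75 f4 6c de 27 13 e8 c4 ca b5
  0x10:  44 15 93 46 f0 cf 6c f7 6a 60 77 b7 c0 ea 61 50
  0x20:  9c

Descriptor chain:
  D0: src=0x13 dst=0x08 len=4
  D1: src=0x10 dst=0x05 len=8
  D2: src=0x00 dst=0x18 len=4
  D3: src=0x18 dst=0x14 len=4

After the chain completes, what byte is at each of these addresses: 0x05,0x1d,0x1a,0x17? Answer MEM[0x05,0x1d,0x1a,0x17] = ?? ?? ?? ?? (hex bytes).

#0 dst[0x08+4] := {0x46,0xf0,0xcf,0x6c}
#1 dst[0x05+8] := {0x44,0x15,0x93,0x46,0xf0,0xcf,0x6c,0xf7}
#2 dst[0x18+4] := {0x0b,0x4f,0x28,0x85}
#3 dst[0x14+4] := {0x0b,0x4f,0x28,0x85}
query mem[0x05]=0x44, mem[0x1d]=0xea, mem[0x1a]=0x28, mem[0x17]=0x85

MEM[0x05,0x1d,0x1a,0x17] = 44 ea 28 85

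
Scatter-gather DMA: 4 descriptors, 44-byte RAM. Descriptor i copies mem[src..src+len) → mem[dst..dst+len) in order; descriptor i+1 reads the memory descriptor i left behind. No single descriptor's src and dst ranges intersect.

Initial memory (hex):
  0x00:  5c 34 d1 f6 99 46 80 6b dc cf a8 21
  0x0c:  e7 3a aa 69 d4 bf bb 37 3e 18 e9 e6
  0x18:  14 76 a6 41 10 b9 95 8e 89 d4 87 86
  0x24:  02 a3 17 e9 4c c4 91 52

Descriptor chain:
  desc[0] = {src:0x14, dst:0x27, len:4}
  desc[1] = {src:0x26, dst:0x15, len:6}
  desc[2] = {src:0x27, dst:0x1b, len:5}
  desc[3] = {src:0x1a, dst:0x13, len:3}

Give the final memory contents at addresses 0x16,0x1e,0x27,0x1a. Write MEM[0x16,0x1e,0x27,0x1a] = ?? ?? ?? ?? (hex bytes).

#0 dst[0x27+4] := {0x3e,0x18,0xe9,0xe6}
#1 dst[0x15+6] := {0x17,0x3e,0x18,0xe9,0xe6,0x52}
#2 dst[0x1b+5] := {0x3e,0x18,0xe9,0xe6,0x52}
#3 dst[0x13+3] := {0x52,0x3e,0x18}
query mem[0x16]=0x3e, mem[0x1e]=0xe6, mem[0x27]=0x3e, mem[0x1a]=0x52

MEM[0x16,0x1e,0x27,0x1a] = 3e e6 3e 52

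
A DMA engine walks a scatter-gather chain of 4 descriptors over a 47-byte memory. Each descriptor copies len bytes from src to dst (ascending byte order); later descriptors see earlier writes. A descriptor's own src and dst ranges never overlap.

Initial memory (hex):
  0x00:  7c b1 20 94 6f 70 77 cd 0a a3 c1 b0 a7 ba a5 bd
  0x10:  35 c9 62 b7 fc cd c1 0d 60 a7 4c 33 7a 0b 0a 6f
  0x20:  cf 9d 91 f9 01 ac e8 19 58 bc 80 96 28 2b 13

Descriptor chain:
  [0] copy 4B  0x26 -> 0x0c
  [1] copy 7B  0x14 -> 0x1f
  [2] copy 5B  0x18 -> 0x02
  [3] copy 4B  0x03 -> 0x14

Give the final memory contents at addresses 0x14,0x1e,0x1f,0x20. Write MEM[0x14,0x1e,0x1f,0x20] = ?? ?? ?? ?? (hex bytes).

#0 dst[0x0c+4] := {0xe8,0x19,0x58,0xbc}
#1 dst[0x1f+7] := {0xfc,0xcd,0xc1,0x0d,0x60,0xa7,0x4c}
#2 dst[0x02+5] := {0x60,0xa7,0x4c,0x33,0x7a}
#3 dst[0x14+4] := {0xa7,0x4c,0x33,0x7a}
query mem[0x14]=0xa7, mem[0x1e]=0x0a, mem[0x1f]=0xfc, mem[0x20]=0xcd

MEM[0x14,0x1e,0x1f,0x20] = a7 0a fc cd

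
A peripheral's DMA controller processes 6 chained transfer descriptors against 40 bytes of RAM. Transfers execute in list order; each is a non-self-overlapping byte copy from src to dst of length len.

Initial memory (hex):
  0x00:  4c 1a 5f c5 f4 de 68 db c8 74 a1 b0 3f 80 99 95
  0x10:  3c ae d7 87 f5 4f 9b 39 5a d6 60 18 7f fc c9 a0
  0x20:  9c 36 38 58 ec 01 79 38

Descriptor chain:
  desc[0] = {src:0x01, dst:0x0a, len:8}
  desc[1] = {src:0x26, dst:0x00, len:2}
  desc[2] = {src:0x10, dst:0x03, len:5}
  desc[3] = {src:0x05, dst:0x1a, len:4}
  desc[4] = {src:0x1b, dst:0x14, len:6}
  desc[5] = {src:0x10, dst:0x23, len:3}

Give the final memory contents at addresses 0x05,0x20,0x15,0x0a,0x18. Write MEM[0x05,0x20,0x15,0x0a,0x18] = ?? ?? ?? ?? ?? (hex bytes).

[0] 0x01->0x0a len=8 : 1a 5f c5 f4 de 68 db c8
[1] 0x26->0x00 len=2 : 79 38
[2] 0x10->0x03 len=5 : db c8 d7 87 f5
[3] 0x05->0x1a len=4 : d7 87 f5 c8
[4] 0x1b->0x14 len=6 : 87 f5 c8 c9 a0 9c
[5] 0x10->0x23 len=3 : db c8 d7
query mem[0x05]=0xd7, mem[0x20]=0x9c, mem[0x15]=0xf5, mem[0x0a]=0x1a, mem[0x18]=0xa0

MEM[0x05,0x20,0x15,0x0a,0x18] = d7 9c f5 1a a0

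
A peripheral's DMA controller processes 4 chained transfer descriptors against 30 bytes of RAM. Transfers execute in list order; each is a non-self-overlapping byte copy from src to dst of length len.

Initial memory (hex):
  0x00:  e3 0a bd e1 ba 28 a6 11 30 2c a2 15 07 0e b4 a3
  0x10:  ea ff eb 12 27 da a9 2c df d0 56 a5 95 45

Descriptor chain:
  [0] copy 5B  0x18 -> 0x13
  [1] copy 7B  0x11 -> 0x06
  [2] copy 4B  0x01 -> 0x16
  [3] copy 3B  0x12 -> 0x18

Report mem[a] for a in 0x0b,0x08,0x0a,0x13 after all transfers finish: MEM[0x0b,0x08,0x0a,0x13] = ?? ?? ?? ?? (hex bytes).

  after D0: wrote 5B at 0x13 = dfd056a595
  after D1: wrote 7B at 0x06 = ffebdfd056a595
  after D2: wrote 4B at 0x16 = 0abde1ba
  after D3: wrote 3B at 0x18 = ebdfd0
query mem[0x0b]=0xa5, mem[0x08]=0xdf, mem[0x0a]=0x56, mem[0x13]=0xdf

MEM[0x0b,0x08,0x0a,0x13] = a5 df 56 df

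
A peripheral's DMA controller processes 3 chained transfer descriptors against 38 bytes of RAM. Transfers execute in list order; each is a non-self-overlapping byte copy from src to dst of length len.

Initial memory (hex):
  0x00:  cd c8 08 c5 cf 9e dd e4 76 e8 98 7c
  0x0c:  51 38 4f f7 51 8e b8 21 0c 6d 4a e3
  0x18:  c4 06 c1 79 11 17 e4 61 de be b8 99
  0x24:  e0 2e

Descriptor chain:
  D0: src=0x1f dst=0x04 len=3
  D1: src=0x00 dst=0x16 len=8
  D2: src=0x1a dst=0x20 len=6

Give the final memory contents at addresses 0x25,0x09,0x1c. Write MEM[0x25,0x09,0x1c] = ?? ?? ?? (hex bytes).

MEM[0x25,0x09,0x1c] = 61 e8 be

#0 dst[0x04+3] := {0x61,0xde,0xbe}
#1 dst[0x16+8] := {0xcd,0xc8,0x08,0xc5,0x61,0xde,0xbe,0xe4}
#2 dst[0x20+6] := {0x61,0xde,0xbe,0xe4,0xe4,0x61}
query mem[0x25]=0x61, mem[0x09]=0xe8, mem[0x1c]=0xbe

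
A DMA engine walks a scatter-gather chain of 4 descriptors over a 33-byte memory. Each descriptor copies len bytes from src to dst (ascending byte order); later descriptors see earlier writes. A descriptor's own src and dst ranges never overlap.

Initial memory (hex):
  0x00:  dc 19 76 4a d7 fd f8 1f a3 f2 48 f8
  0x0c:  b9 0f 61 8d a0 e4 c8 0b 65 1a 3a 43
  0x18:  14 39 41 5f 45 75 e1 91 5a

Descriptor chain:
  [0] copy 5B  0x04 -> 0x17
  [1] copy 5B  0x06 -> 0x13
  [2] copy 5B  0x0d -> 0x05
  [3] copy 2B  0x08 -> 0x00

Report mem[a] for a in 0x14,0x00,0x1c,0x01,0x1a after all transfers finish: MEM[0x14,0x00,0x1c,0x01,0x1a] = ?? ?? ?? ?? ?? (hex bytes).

D0: mem[0x17..0x1b] <- [d7 fd f8 1f a3]
D1: mem[0x13..0x17] <- [f8 1f a3 f2 48]
D2: mem[0x05..0x09] <- [0f 61 8d a0 e4]
D3: mem[0x00..0x01] <- [a0 e4]
query mem[0x14]=0x1f, mem[0x00]=0xa0, mem[0x1c]=0x45, mem[0x01]=0xe4, mem[0x1a]=0x1f

MEM[0x14,0x00,0x1c,0x01,0x1a] = 1f a0 45 e4 1f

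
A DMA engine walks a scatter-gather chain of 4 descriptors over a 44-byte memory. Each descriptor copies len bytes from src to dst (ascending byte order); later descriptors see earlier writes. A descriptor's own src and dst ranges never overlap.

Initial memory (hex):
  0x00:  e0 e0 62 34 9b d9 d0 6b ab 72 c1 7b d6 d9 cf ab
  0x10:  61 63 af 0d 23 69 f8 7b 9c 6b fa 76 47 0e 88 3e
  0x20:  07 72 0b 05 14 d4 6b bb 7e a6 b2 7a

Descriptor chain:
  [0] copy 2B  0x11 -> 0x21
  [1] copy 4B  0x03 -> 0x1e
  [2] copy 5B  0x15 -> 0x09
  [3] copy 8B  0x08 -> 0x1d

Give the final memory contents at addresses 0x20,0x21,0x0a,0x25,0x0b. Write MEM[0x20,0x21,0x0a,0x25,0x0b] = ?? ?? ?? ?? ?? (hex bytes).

MEM[0x20,0x21,0x0a,0x25,0x0b] = 7b 9c f8 d4 7b

D0: mem[0x21..0x22] <- [63 af]
D1: mem[0x1e..0x21] <- [34 9b d9 d0]
D2: mem[0x09..0x0d] <- [69 f8 7b 9c 6b]
D3: mem[0x1d..0x24] <- [ab 69 f8 7b 9c 6b cf ab]
query mem[0x20]=0x7b, mem[0x21]=0x9c, mem[0x0a]=0xf8, mem[0x25]=0xd4, mem[0x0b]=0x7b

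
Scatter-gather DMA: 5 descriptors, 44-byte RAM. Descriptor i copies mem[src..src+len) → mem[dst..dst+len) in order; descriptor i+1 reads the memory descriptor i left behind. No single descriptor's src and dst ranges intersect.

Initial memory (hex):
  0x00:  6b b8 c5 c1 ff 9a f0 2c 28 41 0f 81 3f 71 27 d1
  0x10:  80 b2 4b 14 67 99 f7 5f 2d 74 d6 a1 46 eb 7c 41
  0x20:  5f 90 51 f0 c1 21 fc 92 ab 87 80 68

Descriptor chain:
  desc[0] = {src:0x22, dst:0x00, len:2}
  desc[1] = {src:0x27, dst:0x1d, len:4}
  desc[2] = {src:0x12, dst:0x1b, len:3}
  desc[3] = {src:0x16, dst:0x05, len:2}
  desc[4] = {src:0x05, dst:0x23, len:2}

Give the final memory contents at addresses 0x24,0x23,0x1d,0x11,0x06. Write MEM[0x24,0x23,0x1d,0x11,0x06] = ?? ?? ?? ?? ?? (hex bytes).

MEM[0x24,0x23,0x1d,0x11,0x06] = 5f f7 67 b2 5f

D0: mem[0x00..0x01] <- [51 f0]
D1: mem[0x1d..0x20] <- [92 ab 87 80]
D2: mem[0x1b..0x1d] <- [4b 14 67]
D3: mem[0x05..0x06] <- [f7 5f]
D4: mem[0x23..0x24] <- [f7 5f]
query mem[0x24]=0x5f, mem[0x23]=0xf7, mem[0x1d]=0x67, mem[0x11]=0xb2, mem[0x06]=0x5f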